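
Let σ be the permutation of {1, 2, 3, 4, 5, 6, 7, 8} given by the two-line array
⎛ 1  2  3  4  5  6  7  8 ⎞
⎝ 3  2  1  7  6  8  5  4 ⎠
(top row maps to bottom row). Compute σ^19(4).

8

Tracing 4 → 7 → … returns to 4 after 5 steps, so 4 lies in a 5-cycle (4, 7, 5, 6, 8).
On a 5-cycle, σ^5 is the identity, so σ^19 = σ^4 there (19 ≡ 4 mod 5).
Stepping 4 places around the cycle: 4 → 7 → 5 → 6 → 8.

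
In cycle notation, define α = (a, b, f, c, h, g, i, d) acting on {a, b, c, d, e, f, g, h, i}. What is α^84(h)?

a

h lies in the 8-cycle (a, b, f, c, h, g, i, d).
Since the cycle has length 8, α^84 acts on it the same as α^4 (84 mod 8 = 4).
Stepping 4 places around the cycle: h → g → i → d → a.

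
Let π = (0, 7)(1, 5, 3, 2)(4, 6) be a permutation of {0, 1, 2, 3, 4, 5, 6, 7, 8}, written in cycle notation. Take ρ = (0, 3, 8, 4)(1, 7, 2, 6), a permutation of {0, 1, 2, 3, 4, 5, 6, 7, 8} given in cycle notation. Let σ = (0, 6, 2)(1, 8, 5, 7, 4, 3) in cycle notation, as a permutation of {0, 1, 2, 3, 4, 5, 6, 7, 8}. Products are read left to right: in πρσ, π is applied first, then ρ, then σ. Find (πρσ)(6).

6

Chase 6: π(6) = 4; ρ(4) = 0; σ(0) = 6. Hence (πρσ)(6) = 6.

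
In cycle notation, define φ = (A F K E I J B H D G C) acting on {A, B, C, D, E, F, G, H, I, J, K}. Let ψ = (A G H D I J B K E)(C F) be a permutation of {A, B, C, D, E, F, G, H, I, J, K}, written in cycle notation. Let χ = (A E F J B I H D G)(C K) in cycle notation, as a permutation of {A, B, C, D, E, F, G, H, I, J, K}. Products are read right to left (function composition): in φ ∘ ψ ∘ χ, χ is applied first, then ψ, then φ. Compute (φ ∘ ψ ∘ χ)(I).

G

(φ ∘ ψ ∘ χ)(I) = φ(ψ(χ(I))). χ(I) = H, then ψ(H) = D, then φ(D) = G, so the result is G.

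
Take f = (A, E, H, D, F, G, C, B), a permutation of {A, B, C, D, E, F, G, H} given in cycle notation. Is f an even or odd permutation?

The cycle lengths are 8.
A cycle is odd iff its length is even; f has 1 even-length cycle, so sgn(f) = (−1)^1 and f is odd.

odd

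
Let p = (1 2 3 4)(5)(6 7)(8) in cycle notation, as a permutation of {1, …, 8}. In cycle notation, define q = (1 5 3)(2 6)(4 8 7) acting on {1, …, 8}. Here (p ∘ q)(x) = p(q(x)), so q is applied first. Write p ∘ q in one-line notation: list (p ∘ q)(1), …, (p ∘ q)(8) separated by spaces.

5 7 2 8 4 3 1 6

(p ∘ q)(x) = p(q(x)). Computing each image: p(q(1)) = p(5) = 5, p(q(2)) = p(6) = 7, p(q(3)) = p(1) = 2, p(q(4)) = p(8) = 8, p(q(5)) = p(3) = 4, p(q(6)) = p(2) = 3, p(q(7)) = p(4) = 1, p(q(8)) = p(7) = 6.
Hence p ∘ q = [5 7 2 8 4 3 1 6].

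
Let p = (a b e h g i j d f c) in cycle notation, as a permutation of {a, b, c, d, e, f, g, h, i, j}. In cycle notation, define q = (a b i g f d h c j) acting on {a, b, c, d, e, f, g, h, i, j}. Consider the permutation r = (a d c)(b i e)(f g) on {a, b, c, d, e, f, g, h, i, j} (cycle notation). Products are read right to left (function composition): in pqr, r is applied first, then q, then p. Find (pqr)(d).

d

Apply the permutations in order: r(d) = c, then q(c) = j, then p(j) = d. So (pqr)(d) = d.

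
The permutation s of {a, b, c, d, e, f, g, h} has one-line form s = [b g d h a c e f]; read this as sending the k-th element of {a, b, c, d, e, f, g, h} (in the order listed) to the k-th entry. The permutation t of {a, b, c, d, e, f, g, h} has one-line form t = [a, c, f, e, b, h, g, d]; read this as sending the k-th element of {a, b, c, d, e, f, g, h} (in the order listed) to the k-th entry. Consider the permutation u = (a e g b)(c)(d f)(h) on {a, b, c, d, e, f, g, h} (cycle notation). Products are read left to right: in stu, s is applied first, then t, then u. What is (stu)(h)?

h

(stu)(h) = u(t(s(h))). s(h) = f, then t(f) = h, then u(h) = h, so the result is h.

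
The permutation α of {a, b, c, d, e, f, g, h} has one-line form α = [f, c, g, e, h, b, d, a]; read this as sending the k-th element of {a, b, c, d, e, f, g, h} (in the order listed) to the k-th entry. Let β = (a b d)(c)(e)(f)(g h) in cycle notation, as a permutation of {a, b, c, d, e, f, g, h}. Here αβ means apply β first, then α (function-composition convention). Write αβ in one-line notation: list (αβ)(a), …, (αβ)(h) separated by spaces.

Chase each element through β then α: a → b → c; b → d → e; c → c → g; d → a → f; e → e → h; f → f → b; g → h → a; h → g → d.
Collecting the images, αβ = [c e g f h b a d].

c e g f h b a d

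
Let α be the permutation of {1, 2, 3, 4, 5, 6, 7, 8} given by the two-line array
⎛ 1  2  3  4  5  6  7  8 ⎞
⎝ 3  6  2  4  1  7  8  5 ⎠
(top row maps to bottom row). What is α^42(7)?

Tracing 7 → 8 → … returns to 7 after 7 steps, so 7 lies in a 7-cycle (1, 3, 2, 6, 7, 8, 5).
Since the cycle has length 7, α^42 acts on it the same as α^0 (42 mod 7 = 0).
So α^42(7) = 7.

7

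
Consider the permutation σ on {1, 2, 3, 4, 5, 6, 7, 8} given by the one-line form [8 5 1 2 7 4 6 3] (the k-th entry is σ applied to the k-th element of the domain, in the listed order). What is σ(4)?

4 is element number 4 of the domain, and entry number 4 of the one-line form is 2, so σ(4) = 2.

2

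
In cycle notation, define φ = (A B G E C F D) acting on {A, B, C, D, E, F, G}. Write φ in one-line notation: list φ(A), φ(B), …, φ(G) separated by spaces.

B G F A C D E

Each element maps to the next entry in its cycle (wrapping to the front): A→B, B→G, C→F, D→A, E→C, F→D, G→E.
Listing these in domain order gives B G F A C D E.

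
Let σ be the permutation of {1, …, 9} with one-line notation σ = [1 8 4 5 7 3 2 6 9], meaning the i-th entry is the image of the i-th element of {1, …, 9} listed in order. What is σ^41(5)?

Tracing 5 → 7 → … returns to 5 after 7 steps, so 5 lies in a 7-cycle (2, 8, 6, 3, 4, 5, 7).
Powers repeat with period 7 on this cycle, and 41 mod 7 = 6, so σ^41(5) = σ^6(5).
Stepping 6 places around the cycle: 5 → 7 → 2 → 8 → 6 → 3 → 4.

4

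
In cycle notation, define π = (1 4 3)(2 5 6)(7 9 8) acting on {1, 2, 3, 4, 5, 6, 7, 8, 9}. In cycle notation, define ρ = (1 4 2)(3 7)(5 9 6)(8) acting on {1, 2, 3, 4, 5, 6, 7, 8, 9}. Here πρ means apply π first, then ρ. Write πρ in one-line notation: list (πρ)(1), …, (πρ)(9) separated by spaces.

2 9 4 7 5 1 6 3 8

Chase each element through π then ρ: 1 → 4 → 2; 2 → 5 → 9; 3 → 1 → 4; 4 → 3 → 7; 5 → 6 → 5; 6 → 2 → 1; 7 → 9 → 6; 8 → 7 → 3; 9 → 8 → 8.
So πρ in one-line form is 2 9 4 7 5 1 6 3 8.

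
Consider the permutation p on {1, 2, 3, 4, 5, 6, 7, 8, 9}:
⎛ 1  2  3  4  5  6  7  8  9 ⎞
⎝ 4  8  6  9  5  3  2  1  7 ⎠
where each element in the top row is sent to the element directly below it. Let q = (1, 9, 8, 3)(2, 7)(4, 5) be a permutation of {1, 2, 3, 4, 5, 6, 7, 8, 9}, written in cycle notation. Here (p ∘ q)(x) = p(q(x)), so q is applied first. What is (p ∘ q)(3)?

First apply q: q(3) = 1, then p(1) = 4. Thus (p ∘ q)(3) = 4.

4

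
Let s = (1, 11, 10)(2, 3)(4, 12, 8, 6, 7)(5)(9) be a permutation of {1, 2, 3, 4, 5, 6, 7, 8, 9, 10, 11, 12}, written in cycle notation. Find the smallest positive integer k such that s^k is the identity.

The cycle type of s is (5, 3, 2, 1, 1).
The order is lcm(5, 3, 2) = 30.

30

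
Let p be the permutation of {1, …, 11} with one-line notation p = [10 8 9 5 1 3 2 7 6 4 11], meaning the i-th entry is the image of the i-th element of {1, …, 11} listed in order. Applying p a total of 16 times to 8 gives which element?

7

Tracing 8 → 7 → … returns to 8 after 3 steps, so 8 lies in a 3-cycle (2, 8, 7).
Since the cycle has length 3, p^16 acts on it the same as p^1 (16 mod 3 = 1).
Advancing 1 step from 8: 8 → 7.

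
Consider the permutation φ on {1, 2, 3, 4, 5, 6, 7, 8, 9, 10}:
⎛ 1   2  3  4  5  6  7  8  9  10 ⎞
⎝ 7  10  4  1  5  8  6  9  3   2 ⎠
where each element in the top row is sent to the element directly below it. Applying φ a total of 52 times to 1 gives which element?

8

Tracing 1 → 7 → … returns to 1 after 7 steps, so 1 lies in a 7-cycle (1, 7, 6, 8, 9, 3, 4).
On a 7-cycle, φ^7 is the identity, so φ^52 = φ^3 there (52 ≡ 3 mod 7).
Advancing 3 steps from 1: 1 → 7 → 6 → 8.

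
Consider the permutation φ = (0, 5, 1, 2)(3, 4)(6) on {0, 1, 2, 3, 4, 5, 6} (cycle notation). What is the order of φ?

4

The cycle type of φ is (4, 2, 1).
The order of φ is the least common multiple of its cycle lengths: lcm(4, 2) = 4.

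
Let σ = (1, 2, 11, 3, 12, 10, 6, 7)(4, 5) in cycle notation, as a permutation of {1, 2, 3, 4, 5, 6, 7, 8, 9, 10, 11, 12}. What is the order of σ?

The cycle type of σ is (8, 2, 1, 1).
Since disjoint cycles commute, ord(σ) = lcm(8, 2) = 8.

8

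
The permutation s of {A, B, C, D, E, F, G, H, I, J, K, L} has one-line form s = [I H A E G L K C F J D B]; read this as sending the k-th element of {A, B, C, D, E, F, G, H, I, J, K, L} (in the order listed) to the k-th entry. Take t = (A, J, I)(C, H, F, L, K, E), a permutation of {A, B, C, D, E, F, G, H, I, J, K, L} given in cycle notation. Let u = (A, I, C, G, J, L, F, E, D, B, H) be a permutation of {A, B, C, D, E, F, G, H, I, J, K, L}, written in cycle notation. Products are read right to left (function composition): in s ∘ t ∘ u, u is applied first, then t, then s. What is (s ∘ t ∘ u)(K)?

G

Chase K: u(K) = K; t(K) = E; s(E) = G. Hence (s ∘ t ∘ u)(K) = G.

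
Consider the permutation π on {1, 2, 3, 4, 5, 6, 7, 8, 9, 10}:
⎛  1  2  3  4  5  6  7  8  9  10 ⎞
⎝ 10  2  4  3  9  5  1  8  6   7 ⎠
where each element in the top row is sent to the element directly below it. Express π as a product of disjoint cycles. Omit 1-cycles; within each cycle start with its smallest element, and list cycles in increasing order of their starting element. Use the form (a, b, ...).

(1, 10, 7)(3, 4)(5, 9, 6)

Iterating π from 1 gives 1 → 10 → 7 → 1; that is the 3-cycle (1, 10, 7).
Repeating from the next unused element and collecting all non-trivial cycles gives (1, 10, 7)(3, 4)(5, 9, 6).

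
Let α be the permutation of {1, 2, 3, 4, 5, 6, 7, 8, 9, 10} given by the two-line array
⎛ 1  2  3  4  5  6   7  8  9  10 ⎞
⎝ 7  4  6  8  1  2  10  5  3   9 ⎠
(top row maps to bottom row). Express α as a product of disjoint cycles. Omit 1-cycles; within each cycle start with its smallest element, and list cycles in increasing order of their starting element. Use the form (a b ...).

Iterating α from 1 gives 1 → 7 → 10 → 9 → 3 → 6 → 2 → 4 → 8 → 5 → 1; that is the 10-cycle (1 7 10 9 3 6 2 4 8 5).
Continuing from each remaining unvisited element yields (1 7 10 9 3 6 2 4 8 5).

(1 7 10 9 3 6 2 4 8 5)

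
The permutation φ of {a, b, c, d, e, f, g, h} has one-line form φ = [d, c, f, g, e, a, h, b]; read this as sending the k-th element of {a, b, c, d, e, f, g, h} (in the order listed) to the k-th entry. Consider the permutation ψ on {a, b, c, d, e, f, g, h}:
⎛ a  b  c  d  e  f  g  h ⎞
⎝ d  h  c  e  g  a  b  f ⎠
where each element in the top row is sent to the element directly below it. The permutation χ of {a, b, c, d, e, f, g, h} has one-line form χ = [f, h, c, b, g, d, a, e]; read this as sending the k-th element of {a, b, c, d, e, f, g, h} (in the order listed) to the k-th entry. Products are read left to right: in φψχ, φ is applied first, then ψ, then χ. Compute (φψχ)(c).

Chase c: φ(c) = f; ψ(f) = a; χ(a) = f. Hence (φψχ)(c) = f.

f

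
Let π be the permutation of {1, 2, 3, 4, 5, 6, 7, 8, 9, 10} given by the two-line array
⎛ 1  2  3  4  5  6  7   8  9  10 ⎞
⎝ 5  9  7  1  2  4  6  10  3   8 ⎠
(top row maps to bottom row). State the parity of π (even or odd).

In disjoint-cycle form the cycle lengths are 8, 2.
A cycle is odd iff its length is even; π has 2 even-length cycles, so sgn(π) = (−1)^2 and π is even.

even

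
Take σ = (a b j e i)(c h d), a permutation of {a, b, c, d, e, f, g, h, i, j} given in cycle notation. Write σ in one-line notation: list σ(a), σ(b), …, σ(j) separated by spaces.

b j h c i f g d a e

Image by image: a↦b, b↦j, c↦h, d↦c, e↦i, f↦f, g↦g, h↦d, i↦a, j↦e.
So the one-line form is b j h c i f g d a e.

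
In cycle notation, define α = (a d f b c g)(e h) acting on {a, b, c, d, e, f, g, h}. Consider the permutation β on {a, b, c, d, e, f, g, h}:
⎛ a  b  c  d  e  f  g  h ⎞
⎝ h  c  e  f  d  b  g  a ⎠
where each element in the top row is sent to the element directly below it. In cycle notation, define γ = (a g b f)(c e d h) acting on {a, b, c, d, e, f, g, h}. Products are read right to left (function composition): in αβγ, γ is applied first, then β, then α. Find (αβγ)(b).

c

Chase b: γ(b) = f; β(f) = b; α(b) = c. Hence (αβγ)(b) = c.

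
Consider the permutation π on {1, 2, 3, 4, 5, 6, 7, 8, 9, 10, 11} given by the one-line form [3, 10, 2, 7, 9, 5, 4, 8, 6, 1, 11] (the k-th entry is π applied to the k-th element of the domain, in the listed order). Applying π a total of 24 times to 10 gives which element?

Tracing 10 → 1 → … returns to 10 after 4 steps, so 10 lies in a 4-cycle (1, 3, 2, 10).
Since the cycle has length 4, π^24 acts on it the same as π^0 (24 mod 4 = 0).
So π^24(10) = 10.

10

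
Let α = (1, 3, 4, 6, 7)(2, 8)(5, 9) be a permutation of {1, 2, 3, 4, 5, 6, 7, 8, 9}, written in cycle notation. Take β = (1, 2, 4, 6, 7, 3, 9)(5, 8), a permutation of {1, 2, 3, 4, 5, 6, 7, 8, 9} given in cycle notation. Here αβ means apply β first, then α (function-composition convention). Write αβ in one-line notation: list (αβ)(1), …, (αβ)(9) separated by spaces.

8 6 5 7 2 1 4 9 3

(αβ)(x) = α(β(x)). Computing each image: α(β(1)) = α(2) = 8, α(β(2)) = α(4) = 6, α(β(3)) = α(9) = 5, α(β(4)) = α(6) = 7, α(β(5)) = α(8) = 2, α(β(6)) = α(7) = 1, α(β(7)) = α(3) = 4, α(β(8)) = α(5) = 9, α(β(9)) = α(1) = 3.
Hence αβ = [8 6 5 7 2 1 4 9 3].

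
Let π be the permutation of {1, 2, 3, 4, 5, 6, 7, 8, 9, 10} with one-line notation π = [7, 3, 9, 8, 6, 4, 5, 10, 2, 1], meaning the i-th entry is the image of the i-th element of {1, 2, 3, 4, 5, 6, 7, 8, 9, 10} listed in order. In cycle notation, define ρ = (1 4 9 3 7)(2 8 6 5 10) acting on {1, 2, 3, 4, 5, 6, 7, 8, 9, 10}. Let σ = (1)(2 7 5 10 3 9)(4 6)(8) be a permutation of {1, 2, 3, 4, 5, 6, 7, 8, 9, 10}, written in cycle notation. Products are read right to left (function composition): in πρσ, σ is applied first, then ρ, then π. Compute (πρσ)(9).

10

Chase 9: σ(9) = 2; ρ(2) = 8; π(8) = 10. Hence (πρσ)(9) = 10.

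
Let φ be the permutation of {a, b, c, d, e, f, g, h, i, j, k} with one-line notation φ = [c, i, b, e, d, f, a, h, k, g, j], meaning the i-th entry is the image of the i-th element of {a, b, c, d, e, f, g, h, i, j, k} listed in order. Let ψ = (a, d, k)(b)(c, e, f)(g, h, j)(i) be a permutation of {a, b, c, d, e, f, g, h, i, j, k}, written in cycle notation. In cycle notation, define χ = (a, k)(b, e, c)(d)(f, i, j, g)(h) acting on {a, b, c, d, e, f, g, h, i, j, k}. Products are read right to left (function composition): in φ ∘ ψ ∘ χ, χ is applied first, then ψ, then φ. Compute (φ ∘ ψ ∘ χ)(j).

(φ ∘ ψ ∘ χ)(j) = φ(ψ(χ(j))). χ(j) = g, then ψ(g) = h, then φ(h) = h, so the result is h.

h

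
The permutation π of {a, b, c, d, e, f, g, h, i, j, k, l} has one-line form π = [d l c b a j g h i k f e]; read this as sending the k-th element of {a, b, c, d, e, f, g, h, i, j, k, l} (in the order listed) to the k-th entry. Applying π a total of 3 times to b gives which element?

a

Tracing b → l → … returns to b after 5 steps, so b lies in a 5-cycle (a, d, b, l, e).
Stepping 3 places around the cycle: b → l → e → a.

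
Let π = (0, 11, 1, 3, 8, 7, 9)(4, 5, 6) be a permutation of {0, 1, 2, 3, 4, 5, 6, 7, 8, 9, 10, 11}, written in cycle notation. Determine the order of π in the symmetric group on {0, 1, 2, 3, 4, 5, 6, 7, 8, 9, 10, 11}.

21

The disjoint cycles have lengths 7, 3, 1, 1.
The order of π is the least common multiple of its cycle lengths: lcm(7, 3) = 21.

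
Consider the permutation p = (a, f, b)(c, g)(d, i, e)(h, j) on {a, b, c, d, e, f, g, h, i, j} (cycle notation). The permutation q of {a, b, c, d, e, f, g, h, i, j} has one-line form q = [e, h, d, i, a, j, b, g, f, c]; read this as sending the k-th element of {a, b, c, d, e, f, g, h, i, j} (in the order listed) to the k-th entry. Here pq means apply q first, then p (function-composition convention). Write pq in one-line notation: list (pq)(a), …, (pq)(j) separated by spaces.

Chase each element through q then p: a → e → d; b → h → j; c → d → i; d → i → e; e → a → f; f → j → h; g → b → a; h → g → c; i → f → b; j → c → g.
Collecting the images, pq = [d j i e f h a c b g].

d j i e f h a c b g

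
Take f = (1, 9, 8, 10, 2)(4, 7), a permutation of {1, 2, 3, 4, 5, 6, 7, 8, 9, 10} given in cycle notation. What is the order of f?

10

The cycle type of f is (5, 2, 1, 1, 1).
The order is lcm(5, 2) = 10.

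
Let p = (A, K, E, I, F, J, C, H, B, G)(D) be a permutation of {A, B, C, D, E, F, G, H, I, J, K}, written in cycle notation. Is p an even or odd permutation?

The cycle lengths are 10, 1.
A cycle is odd iff its length is even; p has 1 even-length cycle, so sgn(p) = (−1)^1 and p is odd.

odd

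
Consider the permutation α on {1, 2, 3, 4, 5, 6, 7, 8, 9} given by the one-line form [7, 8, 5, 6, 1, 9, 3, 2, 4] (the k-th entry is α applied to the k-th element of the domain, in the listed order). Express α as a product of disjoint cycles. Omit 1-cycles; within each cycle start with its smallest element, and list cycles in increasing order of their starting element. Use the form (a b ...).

Start at 1 and follow images: 1 → 7 → 3 → 5 → 1, giving the cycle (1 7 3 5).
Continuing from each remaining unvisited element yields (1 7 3 5)(2 8)(4 6 9).

(1 7 3 5)(2 8)(4 6 9)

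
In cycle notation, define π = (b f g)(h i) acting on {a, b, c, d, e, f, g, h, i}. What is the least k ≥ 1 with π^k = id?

The disjoint cycles have lengths 3, 2, 1, 1, 1, 1.
The order is lcm(3, 2) = 6.

6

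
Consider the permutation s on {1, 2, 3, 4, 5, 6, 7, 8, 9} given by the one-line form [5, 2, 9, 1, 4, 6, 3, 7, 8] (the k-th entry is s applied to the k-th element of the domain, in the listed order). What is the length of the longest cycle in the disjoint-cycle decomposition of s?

4

Decomposing into disjoint cycles gives (1, 5, 4)(3, 9, 8, 7); the longest has length 4.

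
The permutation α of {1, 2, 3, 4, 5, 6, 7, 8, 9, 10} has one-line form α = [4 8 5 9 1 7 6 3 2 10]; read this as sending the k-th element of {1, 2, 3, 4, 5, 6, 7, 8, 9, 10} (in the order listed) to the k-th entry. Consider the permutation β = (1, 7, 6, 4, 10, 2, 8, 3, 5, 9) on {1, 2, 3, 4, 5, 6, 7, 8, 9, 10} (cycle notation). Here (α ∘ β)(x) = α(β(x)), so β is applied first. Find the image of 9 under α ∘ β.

4

First apply β: β(9) = 1, then α(1) = 4. Thus (α ∘ β)(9) = 4.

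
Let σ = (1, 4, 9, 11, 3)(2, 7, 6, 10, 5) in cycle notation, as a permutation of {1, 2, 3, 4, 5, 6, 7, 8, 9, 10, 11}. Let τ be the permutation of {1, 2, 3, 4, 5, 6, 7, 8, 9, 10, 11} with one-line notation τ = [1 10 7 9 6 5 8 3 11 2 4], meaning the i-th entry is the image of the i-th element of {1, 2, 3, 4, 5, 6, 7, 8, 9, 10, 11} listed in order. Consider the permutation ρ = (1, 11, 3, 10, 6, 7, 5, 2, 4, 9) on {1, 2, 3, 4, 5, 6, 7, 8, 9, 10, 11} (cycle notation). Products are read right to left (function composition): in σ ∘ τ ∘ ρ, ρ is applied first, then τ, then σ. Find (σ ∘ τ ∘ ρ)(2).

(σ ∘ τ ∘ ρ)(2) = σ(τ(ρ(2))). ρ(2) = 4, then τ(4) = 9, then σ(9) = 11, so the result is 11.

11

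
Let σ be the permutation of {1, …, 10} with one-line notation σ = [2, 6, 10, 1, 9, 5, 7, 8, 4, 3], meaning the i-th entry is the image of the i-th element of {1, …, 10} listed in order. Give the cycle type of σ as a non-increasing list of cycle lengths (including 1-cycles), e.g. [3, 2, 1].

The disjoint cycles are (1 2 6 5 9 4)(3 10)(7)(8), with lengths 6, 2, 1, 1 in non-increasing order.

[6, 2, 1, 1]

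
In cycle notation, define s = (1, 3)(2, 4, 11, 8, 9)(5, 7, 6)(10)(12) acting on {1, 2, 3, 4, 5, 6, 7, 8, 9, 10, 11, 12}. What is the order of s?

30

The disjoint cycles have lengths 5, 3, 2, 1, 1.
The order of s is the least common multiple of its cycle lengths: lcm(5, 3, 2) = 30.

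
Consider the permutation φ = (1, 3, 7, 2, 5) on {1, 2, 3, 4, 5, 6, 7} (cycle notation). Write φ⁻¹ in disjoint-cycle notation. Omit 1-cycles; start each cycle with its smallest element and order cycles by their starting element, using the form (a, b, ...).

Inverting a permutation written in cycle notation just reverses the order within every cycle.
After reversing and putting each cycle's least element first, φ⁻¹ = (1, 5, 2, 7, 3).

(1, 5, 2, 7, 3)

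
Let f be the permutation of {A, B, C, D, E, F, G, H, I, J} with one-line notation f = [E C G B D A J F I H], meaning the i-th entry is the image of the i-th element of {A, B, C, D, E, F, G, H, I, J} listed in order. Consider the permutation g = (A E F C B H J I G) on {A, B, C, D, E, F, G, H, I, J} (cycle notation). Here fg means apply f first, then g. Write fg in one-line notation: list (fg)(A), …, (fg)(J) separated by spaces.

For each element, apply f then g: A → E → F; B → C → B; C → G → A; D → B → H; E → D → D; F → A → E; G → J → I; H → F → C; I → I → G; J → H → J.
Collecting the images, fg = [F B A H D E I C G J].

F B A H D E I C G J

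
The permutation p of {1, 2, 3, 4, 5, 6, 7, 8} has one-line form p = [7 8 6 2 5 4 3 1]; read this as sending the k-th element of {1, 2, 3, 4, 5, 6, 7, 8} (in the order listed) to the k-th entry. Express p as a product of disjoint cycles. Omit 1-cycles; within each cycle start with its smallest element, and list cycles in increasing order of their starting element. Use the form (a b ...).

(1 7 3 6 4 2 8)

Start at 1 and follow images: 1 → 7 → 3 → 6 → 4 → 2 → 8 → 1, giving the cycle (1 7 3 6 4 2 8).
Continuing from each remaining unvisited element yields (1 7 3 6 4 2 8).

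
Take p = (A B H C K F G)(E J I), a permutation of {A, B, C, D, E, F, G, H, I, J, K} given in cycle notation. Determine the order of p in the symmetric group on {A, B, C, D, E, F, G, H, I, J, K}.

21

The cycle type of p is (7, 3, 1).
The order of p is the least common multiple of its cycle lengths: lcm(7, 3) = 21.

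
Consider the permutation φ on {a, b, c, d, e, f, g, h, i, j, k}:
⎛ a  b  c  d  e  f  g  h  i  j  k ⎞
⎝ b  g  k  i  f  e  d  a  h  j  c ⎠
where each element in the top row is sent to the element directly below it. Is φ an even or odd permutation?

In disjoint-cycle form the cycle lengths are 6, 2, 2, 1.
A cycle of length ℓ contributes ℓ−1 transpositions, so φ is a product of 5 + 1 + 1 = 7 transpositions — odd.

odd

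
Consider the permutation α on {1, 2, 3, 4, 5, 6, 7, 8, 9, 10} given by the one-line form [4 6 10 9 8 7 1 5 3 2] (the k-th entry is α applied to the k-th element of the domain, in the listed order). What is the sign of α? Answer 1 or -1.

In disjoint-cycle form the cycle lengths are 8, 2.
A cycle is odd iff its length is even; α has 2 even-length cycles, so sgn(α) = (−1)^2 and α is even.

1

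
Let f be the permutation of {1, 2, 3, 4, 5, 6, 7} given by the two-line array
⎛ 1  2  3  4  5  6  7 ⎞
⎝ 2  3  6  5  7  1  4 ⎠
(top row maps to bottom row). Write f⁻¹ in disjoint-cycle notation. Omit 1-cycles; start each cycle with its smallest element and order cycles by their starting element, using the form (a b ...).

(1 6 3 2)(4 7 5)

First write f in disjoint cycles: (1 2 3 6)(4 5 7).
The inverse reverses every cycle; in canonical form, f⁻¹ = (1 6 3 2)(4 7 5).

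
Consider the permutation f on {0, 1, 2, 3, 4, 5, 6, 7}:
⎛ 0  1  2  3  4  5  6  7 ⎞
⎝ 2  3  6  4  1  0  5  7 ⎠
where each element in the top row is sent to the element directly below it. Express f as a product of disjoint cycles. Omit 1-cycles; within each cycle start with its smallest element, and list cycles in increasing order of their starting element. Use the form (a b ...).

From 0: 0 → 2 → 6 → 5 → 0, closing the cycle (0 2 6 5).
Repeating from the next unused element and collecting all non-trivial cycles gives (0 2 6 5)(1 3 4).

(0 2 6 5)(1 3 4)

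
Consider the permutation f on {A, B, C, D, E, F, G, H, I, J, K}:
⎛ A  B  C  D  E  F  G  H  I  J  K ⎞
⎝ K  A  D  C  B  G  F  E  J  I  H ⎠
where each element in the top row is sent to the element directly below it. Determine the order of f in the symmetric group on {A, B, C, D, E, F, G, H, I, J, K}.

Decomposing into disjoint cycles gives cycle lengths 5, 2, 2, 2.
Since disjoint cycles commute, ord(f) = lcm(5, 2, 2, 2) = 10.

10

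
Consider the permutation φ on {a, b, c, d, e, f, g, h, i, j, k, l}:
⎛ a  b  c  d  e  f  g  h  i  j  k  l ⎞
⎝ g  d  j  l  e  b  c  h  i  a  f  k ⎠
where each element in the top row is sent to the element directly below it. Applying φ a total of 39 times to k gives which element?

l

Tracing k → f → … returns to k after 5 steps, so k lies in a 5-cycle (b, d, l, k, f).
On a 5-cycle, φ^5 is the identity, so φ^39 = φ^4 there (39 ≡ 4 mod 5).
Advancing 4 steps from k: k → f → b → d → l.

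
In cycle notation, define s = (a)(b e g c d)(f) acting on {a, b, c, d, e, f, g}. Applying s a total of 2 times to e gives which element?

c

e lies in the 5-cycle (b e g c d).
Advancing 2 steps from e: e → g → c.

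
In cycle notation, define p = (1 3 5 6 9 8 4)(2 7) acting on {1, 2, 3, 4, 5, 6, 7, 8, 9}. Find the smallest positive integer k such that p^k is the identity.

The cycle type of p is (7, 2).
The order of p is the least common multiple of its cycle lengths: lcm(7, 2) = 14.

14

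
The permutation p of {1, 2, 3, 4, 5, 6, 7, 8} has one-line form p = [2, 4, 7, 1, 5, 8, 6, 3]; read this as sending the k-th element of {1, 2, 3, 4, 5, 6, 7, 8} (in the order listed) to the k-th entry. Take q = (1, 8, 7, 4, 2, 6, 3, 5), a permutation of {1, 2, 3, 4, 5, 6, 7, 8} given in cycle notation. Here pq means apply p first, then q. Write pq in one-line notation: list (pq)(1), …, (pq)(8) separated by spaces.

Chase each element through p then q: 1 → 2 → 6; 2 → 4 → 2; 3 → 7 → 4; 4 → 1 → 8; 5 → 5 → 1; 6 → 8 → 7; 7 → 6 → 3; 8 → 3 → 5.
So pq in one-line form is 6 2 4 8 1 7 3 5.

6 2 4 8 1 7 3 5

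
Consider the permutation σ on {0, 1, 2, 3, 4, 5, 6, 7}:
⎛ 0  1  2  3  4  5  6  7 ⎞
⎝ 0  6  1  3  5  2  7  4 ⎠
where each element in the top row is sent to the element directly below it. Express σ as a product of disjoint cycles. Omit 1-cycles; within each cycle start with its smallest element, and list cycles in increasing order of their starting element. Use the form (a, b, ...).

(1, 6, 7, 4, 5, 2)

Start at 1 and follow images: 1 → 6 → 7 → 4 → 5 → 2 → 1, giving the cycle (1, 6, 7, 4, 5, 2).
Continuing from each remaining unvisited element yields (1, 6, 7, 4, 5, 2).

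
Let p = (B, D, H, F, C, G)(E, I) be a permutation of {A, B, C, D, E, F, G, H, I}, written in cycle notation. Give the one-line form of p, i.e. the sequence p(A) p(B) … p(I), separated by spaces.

A D G H I C B F E

Reading each image from the cycles: A↦A, B↦D, C↦G, D↦H, E↦I, F↦C, G↦B, H↦F, I↦E.
So the one-line form is A D G H I C B F E.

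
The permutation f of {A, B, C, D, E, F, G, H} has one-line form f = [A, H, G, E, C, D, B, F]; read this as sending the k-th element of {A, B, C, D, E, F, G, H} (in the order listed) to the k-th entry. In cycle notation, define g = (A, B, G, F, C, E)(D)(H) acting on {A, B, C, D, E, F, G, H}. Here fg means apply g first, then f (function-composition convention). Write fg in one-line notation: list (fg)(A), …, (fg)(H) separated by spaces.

H B C E A G D F

Chase each element through g then f: A → B → H; B → G → B; C → E → C; D → D → E; E → A → A; F → C → G; G → F → D; H → H → F.
So fg in one-line form is H B C E A G D F.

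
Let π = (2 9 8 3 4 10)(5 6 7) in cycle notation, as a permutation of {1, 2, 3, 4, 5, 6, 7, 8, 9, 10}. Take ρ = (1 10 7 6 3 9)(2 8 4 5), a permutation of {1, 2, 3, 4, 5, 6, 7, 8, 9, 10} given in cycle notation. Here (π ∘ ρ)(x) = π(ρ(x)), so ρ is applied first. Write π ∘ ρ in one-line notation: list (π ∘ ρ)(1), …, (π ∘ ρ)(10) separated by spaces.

For each element, apply ρ then π: 1 → 10 → 2; 2 → 8 → 3; 3 → 9 → 8; 4 → 5 → 6; 5 → 2 → 9; 6 → 3 → 4; 7 → 6 → 7; 8 → 4 → 10; 9 → 1 → 1; 10 → 7 → 5.
Collecting the images, π ∘ ρ = [2 3 8 6 9 4 7 10 1 5].

2 3 8 6 9 4 7 10 1 5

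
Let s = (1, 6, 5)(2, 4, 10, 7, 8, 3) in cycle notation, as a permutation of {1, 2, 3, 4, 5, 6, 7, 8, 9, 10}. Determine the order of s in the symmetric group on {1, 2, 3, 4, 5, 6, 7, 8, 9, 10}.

The cycle type of s is (6, 3, 1).
Since disjoint cycles commute, ord(s) = lcm(6, 3) = 6.

6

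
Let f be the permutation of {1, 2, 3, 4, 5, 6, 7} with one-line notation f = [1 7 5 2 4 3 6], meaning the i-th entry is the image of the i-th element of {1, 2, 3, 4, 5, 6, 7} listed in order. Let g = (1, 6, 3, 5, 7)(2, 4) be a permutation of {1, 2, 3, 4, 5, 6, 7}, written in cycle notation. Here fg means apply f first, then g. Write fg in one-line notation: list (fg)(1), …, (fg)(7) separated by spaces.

(fg)(x) = g(f(x)). Computing each image: g(f(1)) = g(1) = 6, g(f(2)) = g(7) = 1, g(f(3)) = g(5) = 7, g(f(4)) = g(2) = 4, g(f(5)) = g(4) = 2, g(f(6)) = g(3) = 5, g(f(7)) = g(6) = 3.
Hence fg = [6 1 7 4 2 5 3].

6 1 7 4 2 5 3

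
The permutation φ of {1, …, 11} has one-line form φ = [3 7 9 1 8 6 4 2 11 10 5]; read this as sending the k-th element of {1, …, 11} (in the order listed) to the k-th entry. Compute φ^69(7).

Tracing 7 → 4 → … returns to 7 after 9 steps, so 7 lies in a 9-cycle (1 3 9 11 5 8 2 7 4).
Since the cycle has length 9, φ^69 acts on it the same as φ^6 (69 mod 9 = 6).
Advancing 6 steps from 7: 7 → 4 → 1 → 3 → 9 → 11 → 5.

5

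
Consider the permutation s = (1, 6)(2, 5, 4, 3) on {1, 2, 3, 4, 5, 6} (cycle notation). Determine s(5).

4

Within (2, 5, 4, 3), 5 ↦ 4.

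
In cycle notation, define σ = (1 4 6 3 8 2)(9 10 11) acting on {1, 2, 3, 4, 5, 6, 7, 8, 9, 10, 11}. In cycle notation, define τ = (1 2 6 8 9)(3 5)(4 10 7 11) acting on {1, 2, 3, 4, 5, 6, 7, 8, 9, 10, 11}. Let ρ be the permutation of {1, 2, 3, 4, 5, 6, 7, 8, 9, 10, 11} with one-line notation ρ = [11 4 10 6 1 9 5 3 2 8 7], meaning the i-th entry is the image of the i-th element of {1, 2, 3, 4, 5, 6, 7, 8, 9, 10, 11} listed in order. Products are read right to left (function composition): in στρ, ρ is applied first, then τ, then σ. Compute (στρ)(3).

(στρ)(3) = σ(τ(ρ(3))). ρ(3) = 10, then τ(10) = 7, then σ(7) = 7, so the result is 7.

7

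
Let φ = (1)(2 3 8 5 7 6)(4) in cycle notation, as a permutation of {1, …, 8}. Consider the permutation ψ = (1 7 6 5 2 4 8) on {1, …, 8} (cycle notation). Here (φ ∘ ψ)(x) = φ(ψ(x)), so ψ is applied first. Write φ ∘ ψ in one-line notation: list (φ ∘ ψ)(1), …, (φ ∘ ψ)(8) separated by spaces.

Chase each element through ψ then φ: 1 → 7 → 6; 2 → 4 → 4; 3 → 3 → 8; 4 → 8 → 5; 5 → 2 → 3; 6 → 5 → 7; 7 → 6 → 2; 8 → 1 → 1.
So φ ∘ ψ in one-line form is 6 4 8 5 3 7 2 1.

6 4 8 5 3 7 2 1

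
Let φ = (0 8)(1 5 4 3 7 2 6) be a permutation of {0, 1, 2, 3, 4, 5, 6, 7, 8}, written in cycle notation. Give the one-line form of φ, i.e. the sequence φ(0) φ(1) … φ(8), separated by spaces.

Image by image: 0→8, 1→5, 2→6, 3→7, 4→3, 5→4, 6→1, 7→2, 8→0.
So the one-line form is 8 5 6 7 3 4 1 2 0.

8 5 6 7 3 4 1 2 0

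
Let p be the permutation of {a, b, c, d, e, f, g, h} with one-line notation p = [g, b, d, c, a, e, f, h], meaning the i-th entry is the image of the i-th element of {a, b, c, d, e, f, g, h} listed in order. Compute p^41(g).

Tracing g → f → … returns to g after 4 steps, so g lies in a 4-cycle (a, g, f, e).
On a 4-cycle, p^4 is the identity, so p^41 = p^1 there (41 ≡ 1 mod 4).
Advancing 1 step from g: g → f.

f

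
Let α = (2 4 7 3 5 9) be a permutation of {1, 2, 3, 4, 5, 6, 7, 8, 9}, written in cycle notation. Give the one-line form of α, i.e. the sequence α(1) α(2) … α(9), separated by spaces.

1 4 5 7 9 6 3 8 2

Reading each image from the cycles: 1→1, 2→4, 3→5, 4→7, 5→9, 6→6, 7→3, 8→8, 9→2.
So the one-line form is 1 4 5 7 9 6 3 8 2.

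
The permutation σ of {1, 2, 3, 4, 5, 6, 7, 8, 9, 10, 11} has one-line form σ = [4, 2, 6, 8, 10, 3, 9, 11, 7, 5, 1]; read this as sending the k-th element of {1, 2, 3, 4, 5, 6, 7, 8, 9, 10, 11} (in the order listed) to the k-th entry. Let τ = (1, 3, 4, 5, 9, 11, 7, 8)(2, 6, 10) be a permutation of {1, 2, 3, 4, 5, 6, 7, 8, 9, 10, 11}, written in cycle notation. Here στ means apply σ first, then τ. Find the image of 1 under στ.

First apply σ: σ(1) = 4, then τ(4) = 5. Thus (στ)(1) = 5.

5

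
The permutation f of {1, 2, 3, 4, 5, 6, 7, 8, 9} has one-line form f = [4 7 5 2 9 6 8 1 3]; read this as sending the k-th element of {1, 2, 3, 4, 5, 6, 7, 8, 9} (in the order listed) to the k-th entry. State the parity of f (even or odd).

In disjoint-cycle form the cycle lengths are 5, 3, 1.
A cycle is odd iff its length is even; f has 0 even-length cycles, so sgn(f) = (−1)^0 and f is even.

even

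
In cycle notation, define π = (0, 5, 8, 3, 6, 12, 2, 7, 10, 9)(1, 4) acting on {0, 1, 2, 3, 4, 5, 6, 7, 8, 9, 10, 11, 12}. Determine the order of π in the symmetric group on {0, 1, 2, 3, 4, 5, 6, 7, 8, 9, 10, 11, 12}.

10

The cycle type of π is (10, 2, 1).
The order of π is the least common multiple of its cycle lengths: lcm(10, 2) = 10.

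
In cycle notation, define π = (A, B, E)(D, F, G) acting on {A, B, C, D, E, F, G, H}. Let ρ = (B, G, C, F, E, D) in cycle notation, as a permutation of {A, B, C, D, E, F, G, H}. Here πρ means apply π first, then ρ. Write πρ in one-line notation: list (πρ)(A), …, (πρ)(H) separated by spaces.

G D F E A C B H

(πρ)(x) = ρ(π(x)). Computing each image: ρ(π(A)) = ρ(B) = G, ρ(π(B)) = ρ(E) = D, ρ(π(C)) = ρ(C) = F, ρ(π(D)) = ρ(F) = E, ρ(π(E)) = ρ(A) = A, ρ(π(F)) = ρ(G) = C, ρ(π(G)) = ρ(D) = B, ρ(π(H)) = ρ(H) = H.
Hence πρ = [G D F E A C B H].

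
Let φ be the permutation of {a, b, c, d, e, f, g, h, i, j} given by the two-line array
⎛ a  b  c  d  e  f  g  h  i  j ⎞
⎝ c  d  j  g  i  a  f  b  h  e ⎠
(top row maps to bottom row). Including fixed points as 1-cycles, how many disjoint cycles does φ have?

The cycle decomposition is (a, c, j, e, i, h, b, d, g, f), which has 1 cycle (counting 1-cycles).

1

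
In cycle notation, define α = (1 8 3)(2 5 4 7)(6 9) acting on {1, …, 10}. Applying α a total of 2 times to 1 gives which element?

1 lies in the 3-cycle (1 8 3).
Stepping 2 places around the cycle: 1 → 8 → 3.

3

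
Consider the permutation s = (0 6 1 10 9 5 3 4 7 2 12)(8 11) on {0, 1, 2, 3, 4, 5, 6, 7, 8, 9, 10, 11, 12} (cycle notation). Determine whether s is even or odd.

The cycle lengths are 11, 2.
A cycle is odd iff its length is even; s has 1 even-length cycle, so sgn(s) = (−1)^1 and s is odd.

odd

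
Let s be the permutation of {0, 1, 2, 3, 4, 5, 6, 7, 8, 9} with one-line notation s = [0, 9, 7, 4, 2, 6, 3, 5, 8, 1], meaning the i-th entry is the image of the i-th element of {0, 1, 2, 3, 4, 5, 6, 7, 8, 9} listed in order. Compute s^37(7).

5

Tracing 7 → 5 → … returns to 7 after 6 steps, so 7 lies in a 6-cycle (2, 7, 5, 6, 3, 4).
On a 6-cycle, s^6 is the identity, so s^37 = s^1 there (37 ≡ 1 mod 6).
Stepping 1 place around the cycle: 7 → 5.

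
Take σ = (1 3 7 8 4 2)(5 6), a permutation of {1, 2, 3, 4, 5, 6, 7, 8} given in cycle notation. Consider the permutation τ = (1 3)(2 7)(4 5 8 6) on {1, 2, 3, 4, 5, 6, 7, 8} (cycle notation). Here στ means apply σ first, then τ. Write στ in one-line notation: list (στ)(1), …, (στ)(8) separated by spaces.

1 3 2 7 4 8 6 5

For each element, apply σ then τ: 1 → 3 → 1; 2 → 1 → 3; 3 → 7 → 2; 4 → 2 → 7; 5 → 6 → 4; 6 → 5 → 8; 7 → 8 → 6; 8 → 4 → 5.
So στ in one-line form is 1 3 2 7 4 8 6 5.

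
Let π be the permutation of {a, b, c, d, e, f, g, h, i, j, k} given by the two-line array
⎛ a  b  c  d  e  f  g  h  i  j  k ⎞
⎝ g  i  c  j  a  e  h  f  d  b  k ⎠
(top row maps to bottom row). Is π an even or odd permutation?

In disjoint-cycle form the cycle lengths are 5, 4, 1, 1.
A cycle is odd iff its length is even; π has 1 even-length cycle, so sgn(π) = (−1)^1 and π is odd.

odd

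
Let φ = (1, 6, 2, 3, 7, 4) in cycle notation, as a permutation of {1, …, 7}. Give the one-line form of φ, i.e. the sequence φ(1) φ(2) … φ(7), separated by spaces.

6 3 7 1 5 2 4

Each element maps to the next entry in its cycle (wrapping to the front): 1→6, 2→3, 3→7, 4→1, 5→5, 6→2, 7→4.
So the one-line form is 6 3 7 1 5 2 4.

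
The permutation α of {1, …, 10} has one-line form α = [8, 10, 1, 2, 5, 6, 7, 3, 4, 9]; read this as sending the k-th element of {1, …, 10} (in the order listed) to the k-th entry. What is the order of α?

12

The disjoint-cycle form of α has cycle lengths 4, 3, 1, 1, 1.
The order of α is the least common multiple of its cycle lengths: lcm(4, 3) = 12.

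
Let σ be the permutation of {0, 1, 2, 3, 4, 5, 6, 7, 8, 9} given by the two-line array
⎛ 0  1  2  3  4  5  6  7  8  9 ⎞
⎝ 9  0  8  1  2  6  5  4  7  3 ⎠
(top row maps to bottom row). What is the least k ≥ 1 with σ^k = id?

Writing σ as disjoint cycles, the cycle lengths are 4, 4, 2.
The order is lcm(4, 4, 2) = 4.

4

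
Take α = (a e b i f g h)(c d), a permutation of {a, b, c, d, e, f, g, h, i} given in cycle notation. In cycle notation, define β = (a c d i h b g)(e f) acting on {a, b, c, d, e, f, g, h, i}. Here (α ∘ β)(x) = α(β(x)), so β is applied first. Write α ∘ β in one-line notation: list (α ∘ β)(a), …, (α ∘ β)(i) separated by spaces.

(α ∘ β)(x) = α(β(x)). Computing each image: α(β(a)) = α(c) = d, α(β(b)) = α(g) = h, α(β(c)) = α(d) = c, α(β(d)) = α(i) = f, α(β(e)) = α(f) = g, α(β(f)) = α(e) = b, α(β(g)) = α(a) = e, α(β(h)) = α(b) = i, α(β(i)) = α(h) = a.
Hence α ∘ β = [d h c f g b e i a].

d h c f g b e i a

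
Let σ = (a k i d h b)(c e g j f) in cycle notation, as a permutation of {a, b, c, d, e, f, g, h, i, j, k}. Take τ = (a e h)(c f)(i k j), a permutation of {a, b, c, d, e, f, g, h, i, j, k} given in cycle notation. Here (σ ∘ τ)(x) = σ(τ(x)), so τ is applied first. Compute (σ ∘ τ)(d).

First apply τ: τ(d) = d, then σ(d) = h. Thus (σ ∘ τ)(d) = h.

h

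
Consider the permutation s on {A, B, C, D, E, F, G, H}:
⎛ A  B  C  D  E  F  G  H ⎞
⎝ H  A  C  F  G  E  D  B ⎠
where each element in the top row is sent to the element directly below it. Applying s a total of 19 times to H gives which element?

Tracing H → B → … returns to H after 3 steps, so H lies in a 3-cycle (A, H, B).
Powers repeat with period 3 on this cycle, and 19 mod 3 = 1, so s^19(H) = s^1(H).
Stepping 1 place around the cycle: H → B.

B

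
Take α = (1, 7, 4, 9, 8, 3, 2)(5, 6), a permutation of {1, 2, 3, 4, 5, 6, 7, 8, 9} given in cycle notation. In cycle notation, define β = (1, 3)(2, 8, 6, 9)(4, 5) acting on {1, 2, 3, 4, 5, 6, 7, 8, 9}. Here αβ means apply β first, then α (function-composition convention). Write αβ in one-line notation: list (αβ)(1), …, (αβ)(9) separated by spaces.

(αβ)(x) = α(β(x)). Computing each image: α(β(1)) = α(3) = 2, α(β(2)) = α(8) = 3, α(β(3)) = α(1) = 7, α(β(4)) = α(5) = 6, α(β(5)) = α(4) = 9, α(β(6)) = α(9) = 8, α(β(7)) = α(7) = 4, α(β(8)) = α(6) = 5, α(β(9)) = α(2) = 1.
Hence αβ = [2 3 7 6 9 8 4 5 1].

2 3 7 6 9 8 4 5 1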